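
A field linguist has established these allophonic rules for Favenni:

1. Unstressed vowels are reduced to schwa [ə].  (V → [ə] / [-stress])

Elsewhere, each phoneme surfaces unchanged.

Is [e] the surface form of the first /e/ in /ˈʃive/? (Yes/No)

No

Rule 1 applies to /e/ (word-final: in an unstressed syllable) → [ə].
The actual realization is [ə], not [e].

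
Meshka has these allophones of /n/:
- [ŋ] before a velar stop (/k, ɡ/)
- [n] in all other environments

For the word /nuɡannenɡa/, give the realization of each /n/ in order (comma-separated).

[n], [n], [n], [ŋ]

Occurrence 1 (position 1): no conditioning environment matches → elsewhere allophone [n].
Occurrence 2 (position 5): no conditioning environment matches → elsewhere allophone [n].
Occurrence 3 (position 6): no conditioning environment matches → elsewhere allophone [n].
Occurrence 4 (position 8): before a velar stop → [ŋ].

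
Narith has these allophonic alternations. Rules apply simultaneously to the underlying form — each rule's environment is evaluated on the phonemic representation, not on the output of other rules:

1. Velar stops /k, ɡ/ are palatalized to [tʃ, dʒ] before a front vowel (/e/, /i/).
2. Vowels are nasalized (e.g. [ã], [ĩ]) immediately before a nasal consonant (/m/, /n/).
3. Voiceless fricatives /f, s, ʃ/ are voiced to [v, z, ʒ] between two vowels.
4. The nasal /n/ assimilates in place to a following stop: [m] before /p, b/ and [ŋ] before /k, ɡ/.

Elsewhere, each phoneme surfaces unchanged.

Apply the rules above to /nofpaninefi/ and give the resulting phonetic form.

[nofpãnĩnevi]

/n/ (word-initial) is in the target of rule 4 but the environment (before a labial or velar stop) is not met → [n].
/o/ (between /n/ and /f/): rule 2 targets it, but not before a nasal consonant → unchanged [o].
/f/ (between /o/ and /p/) is in the target of rule 3 but the environment (between two vowels) is not met → [f].
/p/ (between /f/ and /a/) is unaffected → [p].
/a/ — between /p/ and /n/, before a nasal consonant — surfaces as [ã] (rule 2).
/n/ (between /a/ and /i/) is in the target of rule 4 but the environment (before a labial or velar stop) is not met → [n].
/i/ (between /n/ and /n/): before a nasal consonant, so rule 2 applies → [ĩ].
/n/ (between /i/ and /e/): rule 4 targets it, but not before a labial or velar stop → unchanged [n].
/e/ (between /n/ and /f/) is in the target of rule 2 but the environment (before a nasal consonant) is not met → [e].
/f/ (between /e/ and /i/) occurs between two vowels → [v] by rule 3.
/i/ — word-final; rule 2 does not apply here → [i].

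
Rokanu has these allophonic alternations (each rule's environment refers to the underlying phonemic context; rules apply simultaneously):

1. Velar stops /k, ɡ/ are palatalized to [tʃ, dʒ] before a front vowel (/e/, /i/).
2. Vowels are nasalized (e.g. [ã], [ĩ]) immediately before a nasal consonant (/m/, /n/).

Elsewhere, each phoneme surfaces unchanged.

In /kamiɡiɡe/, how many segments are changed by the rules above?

Segments that undergo a rule: /a/ → [ã] (rule 2); /ɡ/ → [dʒ] (rule 1); /ɡ/ → [dʒ] (rule 1).
All other segments surface unchanged.

3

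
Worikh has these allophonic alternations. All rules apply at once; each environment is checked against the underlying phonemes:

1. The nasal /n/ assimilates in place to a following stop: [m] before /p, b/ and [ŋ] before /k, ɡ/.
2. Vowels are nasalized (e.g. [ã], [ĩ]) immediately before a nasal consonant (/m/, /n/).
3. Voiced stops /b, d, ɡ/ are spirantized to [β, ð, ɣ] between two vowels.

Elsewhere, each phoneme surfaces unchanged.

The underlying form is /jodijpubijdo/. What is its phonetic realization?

[joðijpuβijdo]

/o/ — between /j/ and /d/; rule 2 does not apply here → [o].
/d/ — between /o/ and /i/, between two vowels — surfaces as [ð] (rule 3).
/i/ — between /d/ and /j/; rule 2 does not apply here → [i].
/u/ — between /p/ and /b/; rule 2 does not apply here → [u].
/b/ (between /u/ and /i/) occurs between two vowels → [β] by rule 3.
/i/ (between /b/ and /j/) is in the target of rule 2 but the environment (before a nasal consonant) is not met → [i].
/d/ — between /j/ and /o/; rule 3 does not apply here → [d].
/o/ (word-final) is in the target of rule 2 but the environment (before a nasal consonant) is not met → [o].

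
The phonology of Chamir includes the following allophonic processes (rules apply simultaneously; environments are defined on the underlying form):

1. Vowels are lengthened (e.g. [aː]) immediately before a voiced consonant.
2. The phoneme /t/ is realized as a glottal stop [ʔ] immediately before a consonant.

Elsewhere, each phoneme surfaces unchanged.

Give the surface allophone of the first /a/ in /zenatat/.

/a/ — between /n/ and /t/; rule 1 does not apply here → [a].

[a]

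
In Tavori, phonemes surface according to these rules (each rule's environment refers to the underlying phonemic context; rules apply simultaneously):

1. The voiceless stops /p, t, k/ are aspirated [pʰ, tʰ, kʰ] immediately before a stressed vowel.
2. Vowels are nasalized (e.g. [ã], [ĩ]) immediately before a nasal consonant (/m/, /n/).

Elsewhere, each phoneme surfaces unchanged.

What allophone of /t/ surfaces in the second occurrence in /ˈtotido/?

[t]

/t/ — between /o/ and /i/; rule 1 does not apply here → [t].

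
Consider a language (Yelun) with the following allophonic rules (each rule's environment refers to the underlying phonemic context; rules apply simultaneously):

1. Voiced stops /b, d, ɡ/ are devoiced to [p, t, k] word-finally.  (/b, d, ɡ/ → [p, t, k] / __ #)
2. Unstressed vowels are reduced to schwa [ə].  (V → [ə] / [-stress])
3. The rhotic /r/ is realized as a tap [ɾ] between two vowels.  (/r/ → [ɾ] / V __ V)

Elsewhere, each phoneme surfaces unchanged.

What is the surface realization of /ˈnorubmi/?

/n/ — not in any rule's target class → [n].
/o/ — between /n/ and /r/; rule 2 does not apply here → [o].
/r/ meets the environment for rule 3 (between two vowels) → [ɾ].
/u/ — between /r/ and /b/, in an unstressed syllable — surfaces as [ə] (rule 2).
/b/ (between /u/ and /m/) fails the environment for rule 1, so it stays [b].
/m/ (between /b/ and /i/): no rule targets it → [m].
/i/ (word-final) occurs in an unstressed syllable → [ə] by rule 2.

[ˈnoɾəbmə]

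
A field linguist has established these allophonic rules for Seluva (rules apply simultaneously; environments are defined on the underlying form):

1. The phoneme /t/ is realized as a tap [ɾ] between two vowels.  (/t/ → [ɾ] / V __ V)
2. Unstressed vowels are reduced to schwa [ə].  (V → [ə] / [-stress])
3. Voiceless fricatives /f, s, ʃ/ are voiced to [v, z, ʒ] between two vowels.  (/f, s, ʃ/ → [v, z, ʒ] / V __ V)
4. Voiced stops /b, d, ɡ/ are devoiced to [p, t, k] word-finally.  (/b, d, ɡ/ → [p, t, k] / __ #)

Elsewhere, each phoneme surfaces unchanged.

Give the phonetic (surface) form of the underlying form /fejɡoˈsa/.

[fəjɡəˈza]

/f/ (word-initial): rule 3 targets it, but not between two vowels → unchanged [f].
/e/ — between /f/ and /j/, in an unstressed syllable — surfaces as [ə] (rule 2).
/j/ (between /e/ and /ɡ/): no rule targets it → [j].
/ɡ/ (between /j/ and /o/) is in the target of rule 4 but the environment (word-finally) is not met → [ɡ].
Rule 2 applies to /o/ (between /ɡ/ and /s/: in an unstressed syllable) → [ə].
/s/ (between /o/ and /a/): between two vowels, so rule 3 applies → [z].
/a/ (word-final): rule 2 targets it, but not in an unstressed syllable → unchanged [a].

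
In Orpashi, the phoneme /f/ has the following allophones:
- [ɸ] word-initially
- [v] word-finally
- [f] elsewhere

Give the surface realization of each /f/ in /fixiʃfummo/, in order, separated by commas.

Occurrence 1 (position 1): word-initially → [ɸ].
Occurrence 2 (position 6): no conditioning environment matches → elsewhere allophone [f].

[ɸ], [f]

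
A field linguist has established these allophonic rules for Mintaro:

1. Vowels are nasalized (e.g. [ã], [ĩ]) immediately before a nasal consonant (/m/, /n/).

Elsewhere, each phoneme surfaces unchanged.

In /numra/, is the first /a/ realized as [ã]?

No

/a/ (word-final) fails the environment for rule 1, so it stays [a].
The actual realization is [a], not [ã].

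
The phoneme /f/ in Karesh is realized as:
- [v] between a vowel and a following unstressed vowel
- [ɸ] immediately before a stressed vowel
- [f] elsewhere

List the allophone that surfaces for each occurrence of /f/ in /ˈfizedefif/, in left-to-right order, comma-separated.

[ɸ], [v], [f]

Occurrence 1 (position 1): immediately before a stressed vowel → [ɸ].
Occurrence 2 (position 7): between a vowel and a following unstressed vowel → [v].
Occurrence 3 (position 9): no conditioning environment matches → elsewhere allophone [f].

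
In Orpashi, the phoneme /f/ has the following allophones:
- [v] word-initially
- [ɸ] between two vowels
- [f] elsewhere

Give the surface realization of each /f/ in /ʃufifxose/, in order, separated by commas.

Occurrence 1 (position 3): between two vowels → [ɸ].
Occurrence 2 (position 5): no conditioning environment matches → elsewhere allophone [f].

[ɸ], [f]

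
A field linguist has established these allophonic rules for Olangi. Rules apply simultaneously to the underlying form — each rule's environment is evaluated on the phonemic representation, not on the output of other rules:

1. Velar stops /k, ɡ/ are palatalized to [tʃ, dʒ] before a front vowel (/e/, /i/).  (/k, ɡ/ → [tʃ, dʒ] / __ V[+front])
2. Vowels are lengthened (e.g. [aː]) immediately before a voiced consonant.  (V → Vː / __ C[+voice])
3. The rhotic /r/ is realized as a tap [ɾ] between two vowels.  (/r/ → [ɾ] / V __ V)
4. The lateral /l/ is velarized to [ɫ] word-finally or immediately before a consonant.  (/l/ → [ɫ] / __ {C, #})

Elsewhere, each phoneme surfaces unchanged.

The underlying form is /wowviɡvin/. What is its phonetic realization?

[woːwviːɡviːn]

/w/ stays [w].
/o/ (between /w/ and /w/): before a voiced consonant, so rule 2 applies → [oː].
/w/ — not in any rule's target class → [w].
/v/ stays [v].
Rule 2 applies to /i/ (between /v/ and /ɡ/: before a voiced consonant) → [iː].
/ɡ/ (between /i/ and /v/) fails the environment for rule 1, so it stays [ɡ].
/v/ (between /ɡ/ and /i/): no rule targets it → [v].
Rule 2 applies to /i/ (between /v/ and /n/: before a voiced consonant) → [iː].
/n/ (word-final): no rule targets it → [n].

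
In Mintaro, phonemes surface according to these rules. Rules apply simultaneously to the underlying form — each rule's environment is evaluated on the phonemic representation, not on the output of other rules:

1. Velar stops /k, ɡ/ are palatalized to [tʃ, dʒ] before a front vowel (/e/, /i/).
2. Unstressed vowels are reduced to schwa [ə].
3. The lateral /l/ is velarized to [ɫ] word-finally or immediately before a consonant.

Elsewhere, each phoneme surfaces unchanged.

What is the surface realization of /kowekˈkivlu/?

[kəwəkˈtʃivlə]

/k/ (word-initial) is in the target of rule 1 but the environment (before a front vowel) is not met → [k].
/o/ meets the environment for rule 2 (in an unstressed syllable) → [ə].
/e/ meets the environment for rule 2 (in an unstressed syllable) → [ə].
/k/ (between /e/ and /k/) fails the environment for rule 1, so it stays [k].
/k/ (between /k/ and /i/) occurs before a front vowel → [tʃ] by rule 1.
/i/ (between /k/ and /v/) is in the target of rule 2 but the environment (in an unstressed syllable) is not met → [i].
/l/ (between /v/ and /u/) is in the target of rule 3 but the environment (word-finally or immediately before a consonant) is not met → [l].
/u/ meets the environment for rule 2 (in an unstressed syllable) → [ə].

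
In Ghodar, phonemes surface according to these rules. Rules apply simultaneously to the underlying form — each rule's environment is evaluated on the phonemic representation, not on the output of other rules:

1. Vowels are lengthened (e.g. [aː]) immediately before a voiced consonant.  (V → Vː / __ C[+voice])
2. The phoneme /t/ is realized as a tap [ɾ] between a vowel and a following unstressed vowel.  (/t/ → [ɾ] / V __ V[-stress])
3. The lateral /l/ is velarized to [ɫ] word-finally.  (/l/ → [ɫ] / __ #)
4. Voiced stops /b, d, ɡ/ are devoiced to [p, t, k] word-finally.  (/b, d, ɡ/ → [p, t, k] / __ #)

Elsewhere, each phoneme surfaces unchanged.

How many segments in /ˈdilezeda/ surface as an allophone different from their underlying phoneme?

3

Segments that undergo a rule: /i/ → [iː] (rule 1); /e/ → [eː] (rule 1); /e/ → [eː] (rule 1).
All other segments surface unchanged.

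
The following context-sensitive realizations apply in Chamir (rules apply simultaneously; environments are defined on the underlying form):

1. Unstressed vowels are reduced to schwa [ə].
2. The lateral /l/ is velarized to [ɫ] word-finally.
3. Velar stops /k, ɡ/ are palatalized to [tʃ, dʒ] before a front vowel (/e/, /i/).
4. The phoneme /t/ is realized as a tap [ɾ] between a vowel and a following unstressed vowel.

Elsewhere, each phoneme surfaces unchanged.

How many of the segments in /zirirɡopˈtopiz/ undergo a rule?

4

Segments that undergo a rule: /i/ → [ə] (rule 1); /i/ → [ə] (rule 1); /o/ → [ə] (rule 1); /i/ → [ə] (rule 1).
All other segments surface unchanged.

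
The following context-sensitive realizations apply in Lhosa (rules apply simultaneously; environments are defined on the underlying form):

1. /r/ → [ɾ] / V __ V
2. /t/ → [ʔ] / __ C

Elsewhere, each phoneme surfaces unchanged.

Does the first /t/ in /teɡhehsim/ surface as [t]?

/t/ (word-initial) fails the environment for rule 2, so it stays [t].
The actual realization is [t], which matches [t].

Yes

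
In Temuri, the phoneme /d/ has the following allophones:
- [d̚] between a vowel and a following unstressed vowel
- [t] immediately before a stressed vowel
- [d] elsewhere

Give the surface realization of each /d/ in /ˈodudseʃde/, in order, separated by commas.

Occurrence 1 (position 2): between a vowel and a following unstressed vowel → [d̚].
Occurrence 2 (position 4): no conditioning environment matches → elsewhere allophone [d].
Occurrence 3 (position 8): no conditioning environment matches → elsewhere allophone [d].

[d̚], [d], [d]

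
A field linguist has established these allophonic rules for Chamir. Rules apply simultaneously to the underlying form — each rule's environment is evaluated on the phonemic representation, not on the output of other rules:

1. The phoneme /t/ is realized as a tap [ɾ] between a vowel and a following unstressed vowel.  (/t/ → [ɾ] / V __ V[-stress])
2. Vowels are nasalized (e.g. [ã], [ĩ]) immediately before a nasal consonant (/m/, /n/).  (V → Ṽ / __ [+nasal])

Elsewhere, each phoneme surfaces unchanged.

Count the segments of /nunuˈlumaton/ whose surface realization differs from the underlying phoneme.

Segments that undergo a rule: /u/ → [ũ] (rule 2); /u/ → [ũ] (rule 2); /t/ → [ɾ] (rule 1); /o/ → [õ] (rule 2).
All other segments surface unchanged.

4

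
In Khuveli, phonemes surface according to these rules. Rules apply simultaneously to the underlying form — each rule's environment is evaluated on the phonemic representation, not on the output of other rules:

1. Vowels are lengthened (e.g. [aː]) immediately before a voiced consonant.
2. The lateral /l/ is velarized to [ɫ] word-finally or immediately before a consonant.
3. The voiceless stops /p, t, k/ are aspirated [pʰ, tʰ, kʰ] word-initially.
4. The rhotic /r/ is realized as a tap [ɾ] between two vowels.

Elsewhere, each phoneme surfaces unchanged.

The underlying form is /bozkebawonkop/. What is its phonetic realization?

/b/ (word-initial) is unaffected → [b].
Rule 1 applies to /o/ (between /b/ and /z/: before a voiced consonant) → [oː].
/z/ (between /o/ and /k/) is unaffected → [z].
/k/ (between /z/ and /e/) is in the target of rule 3 but the environment (word-initially) is not met → [k].
/e/ — between /k/ and /b/, before a voiced consonant — surfaces as [eː] (rule 1).
/b/ (between /e/ and /a/): no rule targets it → [b].
/a/ — between /b/ and /w/, before a voiced consonant — surfaces as [aː] (rule 1).
/w/ (between /a/ and /o/): no rule targets it → [w].
/o/ (between /w/ and /n/) occurs before a voiced consonant → [oː] by rule 1.
/n/ — not in any rule's target class → [n].
/k/ (between /n/ and /o/) is in the target of rule 3 but the environment (word-initially) is not met → [k].
/o/ (between /k/ and /p/): rule 1 targets it, but not before a voiced consonant → unchanged [o].
/p/ (word-final) fails the environment for rule 3, so it stays [p].

[boːzkeːbaːwoːnkop]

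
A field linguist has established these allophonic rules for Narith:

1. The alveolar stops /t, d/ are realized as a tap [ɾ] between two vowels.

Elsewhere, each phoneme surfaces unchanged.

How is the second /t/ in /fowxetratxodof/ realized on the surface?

[t]

/t/ (between /a/ and /x/) is in the target of rule 1 but the environment (between two vowels) is not met → [t].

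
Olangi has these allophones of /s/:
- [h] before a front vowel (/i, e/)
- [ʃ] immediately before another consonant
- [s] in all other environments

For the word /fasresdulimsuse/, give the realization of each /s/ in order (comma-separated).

[ʃ], [ʃ], [s], [h]

Occurrence 1 (position 3): immediately before another consonant → [ʃ].
Occurrence 2 (position 6): immediately before another consonant → [ʃ].
Occurrence 3 (position 12): no conditioning environment matches → elsewhere allophone [s].
Occurrence 4 (position 14): before a front vowel (/i, e/) → [h].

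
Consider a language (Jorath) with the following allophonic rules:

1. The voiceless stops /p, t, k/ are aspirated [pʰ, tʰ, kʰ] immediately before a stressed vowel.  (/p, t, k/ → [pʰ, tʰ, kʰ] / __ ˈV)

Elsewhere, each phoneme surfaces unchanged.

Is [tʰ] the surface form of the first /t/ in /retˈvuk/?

No

/t/ — between /e/ and /v/; rule 1 does not apply here → [t].
The actual realization is [t], not [tʰ].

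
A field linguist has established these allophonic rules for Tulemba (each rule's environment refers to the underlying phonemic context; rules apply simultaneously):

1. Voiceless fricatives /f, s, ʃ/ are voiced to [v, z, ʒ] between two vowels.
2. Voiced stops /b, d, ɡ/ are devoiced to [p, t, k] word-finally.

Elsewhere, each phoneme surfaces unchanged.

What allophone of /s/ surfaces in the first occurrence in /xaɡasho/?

/s/ (between /a/ and /h/): rule 1 targets it, but not between two vowels → unchanged [s].

[s]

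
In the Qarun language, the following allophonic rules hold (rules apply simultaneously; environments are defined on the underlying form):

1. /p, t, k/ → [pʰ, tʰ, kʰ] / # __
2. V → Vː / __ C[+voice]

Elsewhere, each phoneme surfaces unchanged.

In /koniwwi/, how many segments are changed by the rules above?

Segments that undergo a rule: /k/ → [kʰ] (rule 1); /o/ → [oː] (rule 2); /i/ → [iː] (rule 2).
All other segments surface unchanged.

3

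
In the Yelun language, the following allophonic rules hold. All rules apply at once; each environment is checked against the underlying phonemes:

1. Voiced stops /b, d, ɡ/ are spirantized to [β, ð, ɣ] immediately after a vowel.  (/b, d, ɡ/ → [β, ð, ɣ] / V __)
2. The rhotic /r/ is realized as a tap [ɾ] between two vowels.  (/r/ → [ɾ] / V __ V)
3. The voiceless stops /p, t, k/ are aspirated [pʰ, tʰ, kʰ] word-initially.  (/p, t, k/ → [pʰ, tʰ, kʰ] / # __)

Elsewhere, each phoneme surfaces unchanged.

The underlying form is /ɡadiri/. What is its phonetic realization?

[ɡaðiɾi]

/ɡ/ (word-initial): rule 1 targets it, but not immediately after a vowel → unchanged [ɡ].
/a/ — not in any rule's target class → [a].
Rule 1 applies to /d/ (between /a/ and /i/: immediately after a vowel) → [ð].
/i/ (between /d/ and /r/) is unaffected → [i].
/r/ — between /i/ and /i/, between two vowels — surfaces as [ɾ] (rule 2).
/i/ stays [i].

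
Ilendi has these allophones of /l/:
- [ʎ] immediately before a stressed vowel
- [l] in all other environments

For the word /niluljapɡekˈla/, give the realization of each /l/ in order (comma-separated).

[l], [l], [ʎ]

Occurrence 1 (position 3): no conditioning environment matches → elsewhere allophone [l].
Occurrence 2 (position 5): no conditioning environment matches → elsewhere allophone [l].
Occurrence 3 (position 12): immediately before a stressed vowel → [ʎ].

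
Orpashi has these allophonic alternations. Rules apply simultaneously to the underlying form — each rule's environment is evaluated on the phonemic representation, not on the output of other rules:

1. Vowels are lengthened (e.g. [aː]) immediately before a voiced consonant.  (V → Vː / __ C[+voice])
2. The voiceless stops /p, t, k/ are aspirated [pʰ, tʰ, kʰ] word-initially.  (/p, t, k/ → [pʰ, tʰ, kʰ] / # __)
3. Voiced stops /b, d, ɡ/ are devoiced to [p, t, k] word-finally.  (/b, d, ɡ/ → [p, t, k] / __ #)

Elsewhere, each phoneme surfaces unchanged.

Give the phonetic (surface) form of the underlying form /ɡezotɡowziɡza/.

[ɡeːzotɡoːwziːɡza]

/ɡ/ (word-initial): rule 3 targets it, but not word-finally → unchanged [ɡ].
/e/ — between /ɡ/ and /z/, before a voiced consonant — surfaces as [eː] (rule 1).
/z/ stays [z].
/o/ (between /z/ and /t/) is in the target of rule 1 but the environment (before a voiced consonant) is not met → [o].
/t/ — between /o/ and /ɡ/; rule 2 does not apply here → [t].
/ɡ/ — between /t/ and /o/; rule 3 does not apply here → [ɡ].
/o/ — between /ɡ/ and /w/, before a voiced consonant — surfaces as [oː] (rule 1).
/w/ (between /o/ and /z/) is unaffected → [w].
/z/ stays [z].
Rule 1 applies to /i/ (between /z/ and /ɡ/: before a voiced consonant) → [iː].
/ɡ/ (between /i/ and /z/): rule 3 targets it, but not word-finally → unchanged [ɡ].
/z/ — not in any rule's target class → [z].
/a/ (word-final) fails the environment for rule 1, so it stays [a].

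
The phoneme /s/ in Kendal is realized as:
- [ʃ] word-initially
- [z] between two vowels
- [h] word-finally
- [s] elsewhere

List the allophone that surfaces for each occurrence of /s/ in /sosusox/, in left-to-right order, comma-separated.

[ʃ], [z], [z]

Occurrence 1 (position 1): word-initially → [ʃ].
Occurrence 2 (position 3): between two vowels → [z].
Occurrence 3 (position 5): between two vowels → [z].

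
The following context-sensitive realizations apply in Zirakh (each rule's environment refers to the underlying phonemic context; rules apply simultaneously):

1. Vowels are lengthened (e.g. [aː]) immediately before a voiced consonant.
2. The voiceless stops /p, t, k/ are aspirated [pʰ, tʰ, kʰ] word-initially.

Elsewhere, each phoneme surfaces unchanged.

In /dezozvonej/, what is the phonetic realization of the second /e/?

/e/ (between /n/ and /j/): before a voiced consonant, so rule 1 applies → [eː].

[eː]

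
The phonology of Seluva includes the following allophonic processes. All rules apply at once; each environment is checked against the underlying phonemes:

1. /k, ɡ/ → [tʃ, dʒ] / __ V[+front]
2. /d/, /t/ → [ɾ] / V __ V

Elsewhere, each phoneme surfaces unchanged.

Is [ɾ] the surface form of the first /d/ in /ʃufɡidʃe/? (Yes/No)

/d/ (between /i/ and /ʃ/) is in the target of rule 2 but the environment (between two vowels) is not met → [d].
The actual realization is [d], not [ɾ].

No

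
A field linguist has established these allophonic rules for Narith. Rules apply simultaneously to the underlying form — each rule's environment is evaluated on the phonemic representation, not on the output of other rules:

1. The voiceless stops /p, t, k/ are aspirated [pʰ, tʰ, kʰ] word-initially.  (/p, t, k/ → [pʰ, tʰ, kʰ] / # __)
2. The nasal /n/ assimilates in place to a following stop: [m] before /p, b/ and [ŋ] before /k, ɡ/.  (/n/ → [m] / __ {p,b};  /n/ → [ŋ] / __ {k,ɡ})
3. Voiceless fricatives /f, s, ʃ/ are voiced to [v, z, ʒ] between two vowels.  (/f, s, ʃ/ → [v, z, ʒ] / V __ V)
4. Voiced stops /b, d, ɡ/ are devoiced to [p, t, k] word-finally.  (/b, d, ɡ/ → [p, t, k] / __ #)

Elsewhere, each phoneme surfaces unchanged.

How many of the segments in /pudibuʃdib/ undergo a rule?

2

Segments that undergo a rule: /p/ → [pʰ] (rule 1); /b/ → [p] (rule 4).
All other segments surface unchanged.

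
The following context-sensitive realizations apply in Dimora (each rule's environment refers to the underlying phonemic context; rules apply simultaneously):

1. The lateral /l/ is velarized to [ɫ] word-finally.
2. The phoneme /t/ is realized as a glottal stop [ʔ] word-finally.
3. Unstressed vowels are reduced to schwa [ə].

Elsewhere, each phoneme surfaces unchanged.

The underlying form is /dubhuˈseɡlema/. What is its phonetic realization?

[dəbhəˈseɡləmə]

/u/ — between /d/ and /b/, in an unstressed syllable — surfaces as [ə] (rule 3).
/u/ — between /h/ and /s/, in an unstressed syllable — surfaces as [ə] (rule 3).
/e/ — between /s/ and /ɡ/; rule 3 does not apply here → [e].
/l/ (between /ɡ/ and /e/) is in the target of rule 1 but the environment (word-finally) is not met → [l].
/e/ meets the environment for rule 3 (in an unstressed syllable) → [ə].
/a/ meets the environment for rule 3 (in an unstressed syllable) → [ə].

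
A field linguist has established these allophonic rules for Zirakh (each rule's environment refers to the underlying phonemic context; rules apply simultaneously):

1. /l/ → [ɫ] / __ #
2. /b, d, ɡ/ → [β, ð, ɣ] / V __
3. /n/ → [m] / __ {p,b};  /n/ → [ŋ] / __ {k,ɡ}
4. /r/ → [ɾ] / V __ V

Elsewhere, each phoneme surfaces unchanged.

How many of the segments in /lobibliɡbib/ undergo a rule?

4

Segments that undergo a rule: /b/ → [β] (rule 2); /b/ → [β] (rule 2); /ɡ/ → [ɣ] (rule 2); /b/ → [β] (rule 2).
All other segments surface unchanged.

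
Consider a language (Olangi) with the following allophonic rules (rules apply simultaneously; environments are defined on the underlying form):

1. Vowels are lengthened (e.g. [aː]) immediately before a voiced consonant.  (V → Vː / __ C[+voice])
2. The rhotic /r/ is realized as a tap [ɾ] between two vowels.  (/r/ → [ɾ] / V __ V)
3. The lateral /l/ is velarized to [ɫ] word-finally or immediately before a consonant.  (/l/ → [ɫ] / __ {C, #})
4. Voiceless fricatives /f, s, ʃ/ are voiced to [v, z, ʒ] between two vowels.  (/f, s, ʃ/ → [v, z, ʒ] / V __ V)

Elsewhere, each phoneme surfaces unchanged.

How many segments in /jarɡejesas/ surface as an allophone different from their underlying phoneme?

Segments that undergo a rule: /a/ → [aː] (rule 1); /e/ → [eː] (rule 1); /s/ → [z] (rule 4).
All other segments surface unchanged.

3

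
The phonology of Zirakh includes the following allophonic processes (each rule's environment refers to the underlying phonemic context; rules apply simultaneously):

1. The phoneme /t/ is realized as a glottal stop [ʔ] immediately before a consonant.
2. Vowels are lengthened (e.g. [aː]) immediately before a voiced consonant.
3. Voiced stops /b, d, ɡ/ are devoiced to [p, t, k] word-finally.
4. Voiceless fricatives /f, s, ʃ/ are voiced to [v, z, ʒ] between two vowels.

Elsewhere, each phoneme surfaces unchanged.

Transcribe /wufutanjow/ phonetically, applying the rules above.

/w/ — not in any rule's target class → [w].
/u/ (between /w/ and /f/) fails the environment for rule 2, so it stays [u].
/f/ (between /u/ and /u/): between two vowels, so rule 4 applies → [v].
/u/ (between /f/ and /t/) is in the target of rule 2 but the environment (before a voiced consonant) is not met → [u].
/t/ (between /u/ and /a/): rule 1 targets it, but not immediately before a consonant → unchanged [t].
/a/ (between /t/ and /n/) occurs before a voiced consonant → [aː] by rule 2.
/n/ (between /a/ and /j/): no rule targets it → [n].
/j/ — not in any rule's target class → [j].
/o/ meets the environment for rule 2 (before a voiced consonant) → [oː].
/w/ (word-final) is unaffected → [w].

[wuvutaːnjoːw]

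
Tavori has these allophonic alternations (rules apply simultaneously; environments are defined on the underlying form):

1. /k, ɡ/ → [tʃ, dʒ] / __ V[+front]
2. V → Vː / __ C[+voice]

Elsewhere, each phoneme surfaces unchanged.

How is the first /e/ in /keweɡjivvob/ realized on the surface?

[eː]

/e/ (between /k/ and /w/): before a voiced consonant, so rule 2 applies → [eː].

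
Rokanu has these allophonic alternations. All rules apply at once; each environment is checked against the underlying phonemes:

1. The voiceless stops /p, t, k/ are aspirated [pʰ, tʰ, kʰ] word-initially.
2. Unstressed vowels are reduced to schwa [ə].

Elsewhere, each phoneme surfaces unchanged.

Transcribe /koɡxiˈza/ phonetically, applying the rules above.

[kʰəɡxəˈza]

Rule 1 applies to /k/ (word-initial: word-initially) → [kʰ].
/o/ (between /k/ and /ɡ/) occurs in an unstressed syllable → [ə] by rule 2.
/ɡ/ (between /o/ and /x/): no rule targets it → [ɡ].
/x/ stays [x].
/i/ (between /x/ and /z/): in an unstressed syllable, so rule 2 applies → [ə].
/z/ — not in any rule's target class → [z].
/a/ (word-final) is in the target of rule 2 but the environment (in an unstressed syllable) is not met → [a].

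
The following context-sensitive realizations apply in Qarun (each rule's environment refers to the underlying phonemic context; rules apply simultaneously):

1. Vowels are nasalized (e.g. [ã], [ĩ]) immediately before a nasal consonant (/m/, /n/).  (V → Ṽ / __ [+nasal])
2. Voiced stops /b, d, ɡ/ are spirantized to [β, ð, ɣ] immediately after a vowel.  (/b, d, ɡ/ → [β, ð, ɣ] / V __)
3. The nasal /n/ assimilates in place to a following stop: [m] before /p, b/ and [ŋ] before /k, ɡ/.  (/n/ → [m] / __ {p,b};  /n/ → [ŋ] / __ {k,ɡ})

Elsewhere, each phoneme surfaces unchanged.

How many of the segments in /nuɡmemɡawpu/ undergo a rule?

Segments that undergo a rule: /ɡ/ → [ɣ] (rule 2); /e/ → [ẽ] (rule 1).
All other segments surface unchanged.

2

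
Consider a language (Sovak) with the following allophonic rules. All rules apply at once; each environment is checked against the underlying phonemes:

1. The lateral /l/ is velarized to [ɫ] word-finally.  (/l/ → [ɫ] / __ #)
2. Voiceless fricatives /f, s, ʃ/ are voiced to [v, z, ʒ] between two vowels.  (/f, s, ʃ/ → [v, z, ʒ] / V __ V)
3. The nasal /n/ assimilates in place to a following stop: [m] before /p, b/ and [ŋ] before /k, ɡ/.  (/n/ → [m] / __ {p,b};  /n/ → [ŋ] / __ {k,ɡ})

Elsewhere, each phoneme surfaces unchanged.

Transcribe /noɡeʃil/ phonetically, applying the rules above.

[noɡeʒiɫ]

/n/ — word-initial; rule 3 does not apply here → [n].
Rule 2 applies to /ʃ/ (between /e/ and /i/: between two vowels) → [ʒ].
/l/ (word-final) occurs word-finally → [ɫ] by rule 1.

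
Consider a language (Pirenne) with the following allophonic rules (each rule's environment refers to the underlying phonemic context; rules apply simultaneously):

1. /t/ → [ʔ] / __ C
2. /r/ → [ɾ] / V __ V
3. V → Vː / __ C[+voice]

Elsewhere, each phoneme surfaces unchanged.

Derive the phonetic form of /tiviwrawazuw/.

[tiːviːwraːwaːzuːw]

/t/ (word-initial) is in the target of rule 1 but the environment (immediately before a consonant) is not met → [t].
/i/ — between /t/ and /v/, before a voiced consonant — surfaces as [iː] (rule 3).
/v/ stays [v].
/i/ meets the environment for rule 3 (before a voiced consonant) → [iː].
/w/ — not in any rule's target class → [w].
/r/ (between /w/ and /a/): rule 2 targets it, but not between two vowels → unchanged [r].
/a/ (between /r/ and /w/): before a voiced consonant, so rule 3 applies → [aː].
/w/ — not in any rule's target class → [w].
/a/ (between /w/ and /z/) occurs before a voiced consonant → [aː] by rule 3.
/z/ (between /a/ and /u/): no rule targets it → [z].
/u/ (between /z/ and /w/) occurs before a voiced consonant → [uː] by rule 3.
/w/ (word-final) is unaffected → [w].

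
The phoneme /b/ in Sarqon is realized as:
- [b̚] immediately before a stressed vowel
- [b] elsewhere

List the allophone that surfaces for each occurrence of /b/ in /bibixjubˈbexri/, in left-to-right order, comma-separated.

Occurrence 1 (position 1): no conditioning environment matches → elsewhere allophone [b].
Occurrence 2 (position 3): no conditioning environment matches → elsewhere allophone [b].
Occurrence 3 (position 8): no conditioning environment matches → elsewhere allophone [b].
Occurrence 4 (position 9): immediately before a stressed vowel → [b̚].

[b], [b], [b], [b̚]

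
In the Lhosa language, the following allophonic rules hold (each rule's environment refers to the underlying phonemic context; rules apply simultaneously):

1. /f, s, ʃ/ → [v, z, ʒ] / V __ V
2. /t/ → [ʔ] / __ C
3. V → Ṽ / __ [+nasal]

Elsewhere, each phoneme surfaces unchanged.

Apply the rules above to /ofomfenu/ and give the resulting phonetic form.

/o/ (word-initial): rule 3 targets it, but not before a nasal consonant → unchanged [o].
Rule 1 applies to /f/ (between /o/ and /o/: between two vowels) → [v].
/o/ — between /f/ and /m/, before a nasal consonant — surfaces as [õ] (rule 3).
/m/ (between /o/ and /f/): no rule targets it → [m].
/f/ — between /m/ and /e/; rule 1 does not apply here → [f].
/e/ meets the environment for rule 3 (before a nasal consonant) → [ẽ].
/n/ (between /e/ and /u/): no rule targets it → [n].
/u/ — word-final; rule 3 does not apply here → [u].

[ovõmfẽnu]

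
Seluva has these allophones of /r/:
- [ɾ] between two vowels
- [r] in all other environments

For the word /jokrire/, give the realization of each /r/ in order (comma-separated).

Occurrence 1 (position 4): no conditioning environment matches → elsewhere allophone [r].
Occurrence 2 (position 6): between two vowels → [ɾ].

[r], [ɾ]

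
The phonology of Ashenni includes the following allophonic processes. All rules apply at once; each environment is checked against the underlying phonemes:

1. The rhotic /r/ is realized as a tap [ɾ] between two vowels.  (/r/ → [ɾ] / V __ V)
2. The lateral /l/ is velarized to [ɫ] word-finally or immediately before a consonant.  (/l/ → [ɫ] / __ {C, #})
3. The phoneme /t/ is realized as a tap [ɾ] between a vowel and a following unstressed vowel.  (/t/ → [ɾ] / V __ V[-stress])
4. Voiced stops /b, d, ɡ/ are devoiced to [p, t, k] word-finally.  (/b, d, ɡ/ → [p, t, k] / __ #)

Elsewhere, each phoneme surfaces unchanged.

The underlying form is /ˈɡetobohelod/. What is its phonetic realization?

/ɡ/ (word-initial) is in the target of rule 4 but the environment (word-finally) is not met → [ɡ].
/e/ (between /ɡ/ and /t/): no rule targets it → [e].
/t/ (between /e/ and /o/) occurs between a vowel and a following unstressed vowel → [ɾ] by rule 3.
/o/ (between /t/ and /b/): no rule targets it → [o].
/b/ (between /o/ and /o/) fails the environment for rule 4, so it stays [b].
/o/ (between /b/ and /h/) is unaffected → [o].
/h/ (between /o/ and /e/) is unaffected → [h].
/e/ — not in any rule's target class → [e].
/l/ — between /e/ and /o/; rule 2 does not apply here → [l].
/o/ — not in any rule's target class → [o].
/d/ meets the environment for rule 4 (word-finally) → [t].

[ˈɡeɾobohelot]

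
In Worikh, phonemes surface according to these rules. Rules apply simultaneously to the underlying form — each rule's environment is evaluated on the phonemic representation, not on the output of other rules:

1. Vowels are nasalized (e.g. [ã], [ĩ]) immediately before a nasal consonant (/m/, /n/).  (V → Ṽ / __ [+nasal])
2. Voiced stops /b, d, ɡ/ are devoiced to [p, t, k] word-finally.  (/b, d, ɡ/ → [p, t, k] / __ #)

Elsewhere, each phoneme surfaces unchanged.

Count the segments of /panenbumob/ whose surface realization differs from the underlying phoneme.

4

Segments that undergo a rule: /a/ → [ã] (rule 1); /e/ → [ẽ] (rule 1); /u/ → [ũ] (rule 1); /b/ → [p] (rule 2).
All other segments surface unchanged.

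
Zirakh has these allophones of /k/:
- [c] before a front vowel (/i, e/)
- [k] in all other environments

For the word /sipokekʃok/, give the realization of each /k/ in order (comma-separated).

[c], [k], [k]

Occurrence 1 (position 5): before a front vowel → [c].
Occurrence 2 (position 7): no conditioning environment matches → elsewhere allophone [k].
Occurrence 3 (position 10): no conditioning environment matches → elsewhere allophone [k].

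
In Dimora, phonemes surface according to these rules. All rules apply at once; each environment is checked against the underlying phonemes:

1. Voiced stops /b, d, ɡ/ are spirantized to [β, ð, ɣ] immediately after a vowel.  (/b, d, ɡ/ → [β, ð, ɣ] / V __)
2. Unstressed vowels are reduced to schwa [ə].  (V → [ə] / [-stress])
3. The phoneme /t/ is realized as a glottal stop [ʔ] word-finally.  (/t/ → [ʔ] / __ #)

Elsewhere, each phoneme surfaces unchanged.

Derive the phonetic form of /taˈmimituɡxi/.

/t/ — word-initial; rule 3 does not apply here → [t].
/a/ meets the environment for rule 2 (in an unstressed syllable) → [ə].
/m/ (between /a/ and /i/): no rule targets it → [m].
/i/ — between /m/ and /m/; rule 2 does not apply here → [i].
/m/ stays [m].
/i/ meets the environment for rule 2 (in an unstressed syllable) → [ə].
/t/ (between /i/ and /u/) fails the environment for rule 3, so it stays [t].
/u/ meets the environment for rule 2 (in an unstressed syllable) → [ə].
/ɡ/ (between /u/ and /x/): immediately after a vowel, so rule 1 applies → [ɣ].
/x/ — not in any rule's target class → [x].
/i/ (word-final) occurs in an unstressed syllable → [ə] by rule 2.

[təˈmimətəɣxə]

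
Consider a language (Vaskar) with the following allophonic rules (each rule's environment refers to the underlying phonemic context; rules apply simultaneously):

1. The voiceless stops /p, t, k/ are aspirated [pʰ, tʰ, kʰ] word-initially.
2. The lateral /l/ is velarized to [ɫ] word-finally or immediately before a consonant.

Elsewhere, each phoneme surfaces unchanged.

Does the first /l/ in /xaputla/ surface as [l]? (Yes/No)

Yes

/l/ (between /t/ and /a/): rule 2 targets it, but not word-finally or immediately before a consonant → unchanged [l].
The actual realization is [l], which matches [l].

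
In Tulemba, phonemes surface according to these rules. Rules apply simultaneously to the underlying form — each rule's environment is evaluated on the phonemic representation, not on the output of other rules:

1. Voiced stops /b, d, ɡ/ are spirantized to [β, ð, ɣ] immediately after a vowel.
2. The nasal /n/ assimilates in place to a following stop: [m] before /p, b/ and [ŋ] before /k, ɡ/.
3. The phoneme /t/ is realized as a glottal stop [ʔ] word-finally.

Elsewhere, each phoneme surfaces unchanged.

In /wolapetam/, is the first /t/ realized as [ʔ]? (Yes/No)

No

/t/ — between /e/ and /a/; rule 3 does not apply here → [t].
The actual realization is [t], not [ʔ].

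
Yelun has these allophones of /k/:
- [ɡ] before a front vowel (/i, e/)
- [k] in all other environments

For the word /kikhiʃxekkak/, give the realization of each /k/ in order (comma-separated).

[ɡ], [k], [k], [k], [k]

Occurrence 1 (position 1): before a front vowel (/i, e/) → [ɡ].
Occurrence 2 (position 3): no conditioning environment matches → elsewhere allophone [k].
Occurrence 3 (position 9): no conditioning environment matches → elsewhere allophone [k].
Occurrence 4 (position 10): no conditioning environment matches → elsewhere allophone [k].
Occurrence 5 (position 12): no conditioning environment matches → elsewhere allophone [k].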